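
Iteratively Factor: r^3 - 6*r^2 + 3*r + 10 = (r + 1)*(r^2 - 7*r + 10) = (r - 5)*(r + 1)*(r - 2)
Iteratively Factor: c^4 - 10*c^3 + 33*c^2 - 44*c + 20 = (c - 1)*(c^3 - 9*c^2 + 24*c - 20) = (c - 2)*(c - 1)*(c^2 - 7*c + 10) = (c - 5)*(c - 2)*(c - 1)*(c - 2)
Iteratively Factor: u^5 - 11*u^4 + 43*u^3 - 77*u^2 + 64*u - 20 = (u - 2)*(u^4 - 9*u^3 + 25*u^2 - 27*u + 10) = (u - 2)*(u - 1)*(u^3 - 8*u^2 + 17*u - 10) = (u - 2)*(u - 1)^2*(u^2 - 7*u + 10) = (u - 2)^2*(u - 1)^2*(u - 5)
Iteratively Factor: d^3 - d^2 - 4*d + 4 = (d - 2)*(d^2 + d - 2) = (d - 2)*(d - 1)*(d + 2)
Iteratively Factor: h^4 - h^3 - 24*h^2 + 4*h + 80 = (h - 2)*(h^3 + h^2 - 22*h - 40) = (h - 2)*(h + 4)*(h^2 - 3*h - 10) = (h - 5)*(h - 2)*(h + 4)*(h + 2)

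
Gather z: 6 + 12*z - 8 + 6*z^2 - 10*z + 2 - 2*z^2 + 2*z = 4*z^2 + 4*z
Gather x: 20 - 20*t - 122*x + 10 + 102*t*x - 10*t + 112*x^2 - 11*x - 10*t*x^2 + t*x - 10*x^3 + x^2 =-30*t - 10*x^3 + x^2*(113 - 10*t) + x*(103*t - 133) + 30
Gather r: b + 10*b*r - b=10*b*r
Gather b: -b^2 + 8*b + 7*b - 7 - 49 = -b^2 + 15*b - 56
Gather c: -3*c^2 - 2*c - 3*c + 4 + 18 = -3*c^2 - 5*c + 22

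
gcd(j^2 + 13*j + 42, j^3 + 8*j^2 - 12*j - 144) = j + 6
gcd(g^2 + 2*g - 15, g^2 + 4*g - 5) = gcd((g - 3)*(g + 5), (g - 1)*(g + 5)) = g + 5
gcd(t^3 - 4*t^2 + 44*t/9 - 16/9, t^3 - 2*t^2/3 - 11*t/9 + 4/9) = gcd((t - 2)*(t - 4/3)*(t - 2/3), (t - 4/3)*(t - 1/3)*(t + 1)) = t - 4/3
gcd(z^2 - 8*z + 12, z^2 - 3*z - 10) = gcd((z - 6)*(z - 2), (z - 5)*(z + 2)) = 1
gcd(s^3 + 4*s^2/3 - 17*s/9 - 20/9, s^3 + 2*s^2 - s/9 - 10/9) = s^2 + 8*s/3 + 5/3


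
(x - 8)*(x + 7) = x^2 - x - 56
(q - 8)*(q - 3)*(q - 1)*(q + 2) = q^4 - 10*q^3 + 11*q^2 + 46*q - 48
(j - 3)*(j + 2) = j^2 - j - 6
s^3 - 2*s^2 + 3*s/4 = s*(s - 3/2)*(s - 1/2)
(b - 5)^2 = b^2 - 10*b + 25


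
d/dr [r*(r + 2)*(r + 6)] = 3*r^2 + 16*r + 12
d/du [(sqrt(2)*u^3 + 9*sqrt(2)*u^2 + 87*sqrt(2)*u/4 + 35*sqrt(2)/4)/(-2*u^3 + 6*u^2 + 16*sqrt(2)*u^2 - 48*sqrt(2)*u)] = sqrt(2)*(-3*u*(4*u^2 + 24*u + 29)*(u^2 - 8*sqrt(2)*u - 3*u + 24*sqrt(2)) + (3*u^2 - 16*sqrt(2)*u - 6*u + 24*sqrt(2))*(4*u^3 + 36*u^2 + 87*u + 35))/(8*u^2*(u^2 - 8*sqrt(2)*u - 3*u + 24*sqrt(2))^2)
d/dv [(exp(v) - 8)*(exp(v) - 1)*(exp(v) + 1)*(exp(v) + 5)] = (4*exp(3*v) - 9*exp(2*v) - 82*exp(v) + 3)*exp(v)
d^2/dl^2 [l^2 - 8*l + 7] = 2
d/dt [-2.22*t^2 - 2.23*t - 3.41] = -4.44*t - 2.23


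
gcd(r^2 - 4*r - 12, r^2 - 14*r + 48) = r - 6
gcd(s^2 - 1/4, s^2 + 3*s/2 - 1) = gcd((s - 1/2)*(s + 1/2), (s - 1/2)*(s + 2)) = s - 1/2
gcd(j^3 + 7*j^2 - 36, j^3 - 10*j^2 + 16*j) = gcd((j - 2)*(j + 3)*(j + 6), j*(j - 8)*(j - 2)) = j - 2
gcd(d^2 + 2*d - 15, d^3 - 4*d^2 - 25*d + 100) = d + 5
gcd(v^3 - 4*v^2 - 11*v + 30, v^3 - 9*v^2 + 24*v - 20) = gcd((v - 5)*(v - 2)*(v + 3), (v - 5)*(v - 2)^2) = v^2 - 7*v + 10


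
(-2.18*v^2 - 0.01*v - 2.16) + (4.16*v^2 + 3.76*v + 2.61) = 1.98*v^2 + 3.75*v + 0.45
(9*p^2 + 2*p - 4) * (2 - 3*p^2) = -27*p^4 - 6*p^3 + 30*p^2 + 4*p - 8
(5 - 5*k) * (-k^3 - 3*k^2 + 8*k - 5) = 5*k^4 + 10*k^3 - 55*k^2 + 65*k - 25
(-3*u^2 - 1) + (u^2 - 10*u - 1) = -2*u^2 - 10*u - 2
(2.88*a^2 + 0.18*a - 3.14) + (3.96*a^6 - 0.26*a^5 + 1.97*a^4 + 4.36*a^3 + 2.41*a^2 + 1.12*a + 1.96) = 3.96*a^6 - 0.26*a^5 + 1.97*a^4 + 4.36*a^3 + 5.29*a^2 + 1.3*a - 1.18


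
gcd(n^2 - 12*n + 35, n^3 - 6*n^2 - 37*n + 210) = n^2 - 12*n + 35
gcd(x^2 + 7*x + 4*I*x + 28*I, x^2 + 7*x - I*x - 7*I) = x + 7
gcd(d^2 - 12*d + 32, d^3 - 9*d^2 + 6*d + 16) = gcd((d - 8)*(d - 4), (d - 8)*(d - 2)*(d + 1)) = d - 8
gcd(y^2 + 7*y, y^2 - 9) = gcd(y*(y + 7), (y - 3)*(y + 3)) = 1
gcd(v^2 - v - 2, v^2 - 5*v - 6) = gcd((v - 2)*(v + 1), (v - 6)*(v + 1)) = v + 1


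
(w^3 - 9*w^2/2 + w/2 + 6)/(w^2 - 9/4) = 2*(w^2 - 3*w - 4)/(2*w + 3)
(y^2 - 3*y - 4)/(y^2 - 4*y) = (y + 1)/y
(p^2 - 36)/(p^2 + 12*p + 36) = (p - 6)/(p + 6)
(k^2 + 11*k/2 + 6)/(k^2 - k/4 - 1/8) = 4*(2*k^2 + 11*k + 12)/(8*k^2 - 2*k - 1)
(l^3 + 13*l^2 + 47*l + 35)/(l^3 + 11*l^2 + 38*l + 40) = (l^2 + 8*l + 7)/(l^2 + 6*l + 8)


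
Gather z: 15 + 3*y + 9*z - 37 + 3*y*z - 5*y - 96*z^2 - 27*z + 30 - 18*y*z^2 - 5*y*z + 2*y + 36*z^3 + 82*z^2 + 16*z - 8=36*z^3 + z^2*(-18*y - 14) + z*(-2*y - 2)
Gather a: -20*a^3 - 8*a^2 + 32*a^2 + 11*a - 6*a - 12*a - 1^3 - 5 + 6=-20*a^3 + 24*a^2 - 7*a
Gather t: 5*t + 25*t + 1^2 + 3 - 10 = 30*t - 6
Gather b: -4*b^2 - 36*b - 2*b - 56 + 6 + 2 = -4*b^2 - 38*b - 48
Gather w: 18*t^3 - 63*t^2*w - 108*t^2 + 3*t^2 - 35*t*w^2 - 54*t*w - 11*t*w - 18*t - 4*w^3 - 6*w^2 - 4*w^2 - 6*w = 18*t^3 - 105*t^2 - 18*t - 4*w^3 + w^2*(-35*t - 10) + w*(-63*t^2 - 65*t - 6)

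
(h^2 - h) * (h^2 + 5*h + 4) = h^4 + 4*h^3 - h^2 - 4*h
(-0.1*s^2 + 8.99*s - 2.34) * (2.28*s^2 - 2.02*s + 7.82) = -0.228*s^4 + 20.6992*s^3 - 24.277*s^2 + 75.0286*s - 18.2988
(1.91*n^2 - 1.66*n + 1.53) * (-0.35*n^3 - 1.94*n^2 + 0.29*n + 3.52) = -0.6685*n^5 - 3.1244*n^4 + 3.2388*n^3 + 3.2736*n^2 - 5.3995*n + 5.3856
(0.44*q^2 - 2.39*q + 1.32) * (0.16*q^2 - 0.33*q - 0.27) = 0.0704*q^4 - 0.5276*q^3 + 0.8811*q^2 + 0.2097*q - 0.3564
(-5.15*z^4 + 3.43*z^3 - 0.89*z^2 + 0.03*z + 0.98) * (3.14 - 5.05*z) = 26.0075*z^5 - 33.4925*z^4 + 15.2647*z^3 - 2.9461*z^2 - 4.8548*z + 3.0772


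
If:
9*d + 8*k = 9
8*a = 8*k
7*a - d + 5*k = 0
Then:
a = 9/116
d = 27/29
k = 9/116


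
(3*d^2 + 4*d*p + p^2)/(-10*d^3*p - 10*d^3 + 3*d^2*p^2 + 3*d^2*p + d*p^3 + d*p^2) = (3*d^2 + 4*d*p + p^2)/(d*(-10*d^2*p - 10*d^2 + 3*d*p^2 + 3*d*p + p^3 + p^2))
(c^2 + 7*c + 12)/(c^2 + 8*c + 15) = (c + 4)/(c + 5)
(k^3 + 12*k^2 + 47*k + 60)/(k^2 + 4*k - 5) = (k^2 + 7*k + 12)/(k - 1)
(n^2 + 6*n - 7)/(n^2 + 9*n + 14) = (n - 1)/(n + 2)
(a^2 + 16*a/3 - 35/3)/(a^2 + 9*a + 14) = (a - 5/3)/(a + 2)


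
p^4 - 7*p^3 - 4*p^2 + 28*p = p*(p - 7)*(p - 2)*(p + 2)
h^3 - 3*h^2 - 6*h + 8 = (h - 4)*(h - 1)*(h + 2)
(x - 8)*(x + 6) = x^2 - 2*x - 48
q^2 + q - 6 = (q - 2)*(q + 3)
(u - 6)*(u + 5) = u^2 - u - 30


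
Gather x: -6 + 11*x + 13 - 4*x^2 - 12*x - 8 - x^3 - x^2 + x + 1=-x^3 - 5*x^2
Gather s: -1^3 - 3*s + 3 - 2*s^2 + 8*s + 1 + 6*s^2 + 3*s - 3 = 4*s^2 + 8*s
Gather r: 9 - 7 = 2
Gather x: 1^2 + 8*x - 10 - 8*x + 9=0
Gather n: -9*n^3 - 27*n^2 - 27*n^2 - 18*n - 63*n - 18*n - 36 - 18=-9*n^3 - 54*n^2 - 99*n - 54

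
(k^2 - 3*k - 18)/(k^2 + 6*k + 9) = (k - 6)/(k + 3)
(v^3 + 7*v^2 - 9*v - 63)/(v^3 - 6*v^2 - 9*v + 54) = (v + 7)/(v - 6)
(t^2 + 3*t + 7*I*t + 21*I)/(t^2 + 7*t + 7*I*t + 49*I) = (t + 3)/(t + 7)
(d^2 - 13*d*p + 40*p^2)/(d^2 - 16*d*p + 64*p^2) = (-d + 5*p)/(-d + 8*p)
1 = 1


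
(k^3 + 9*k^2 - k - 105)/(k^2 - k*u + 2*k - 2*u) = (k^3 + 9*k^2 - k - 105)/(k^2 - k*u + 2*k - 2*u)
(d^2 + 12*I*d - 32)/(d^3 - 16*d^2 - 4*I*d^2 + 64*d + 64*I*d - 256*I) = (d^2 + 12*I*d - 32)/(d^3 - 4*d^2*(4 + I) + 64*d*(1 + I) - 256*I)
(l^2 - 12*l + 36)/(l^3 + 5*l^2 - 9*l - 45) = (l^2 - 12*l + 36)/(l^3 + 5*l^2 - 9*l - 45)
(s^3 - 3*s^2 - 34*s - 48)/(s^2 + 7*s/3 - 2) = 3*(s^2 - 6*s - 16)/(3*s - 2)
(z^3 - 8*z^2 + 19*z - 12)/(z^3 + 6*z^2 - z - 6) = (z^2 - 7*z + 12)/(z^2 + 7*z + 6)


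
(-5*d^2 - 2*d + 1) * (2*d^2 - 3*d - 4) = -10*d^4 + 11*d^3 + 28*d^2 + 5*d - 4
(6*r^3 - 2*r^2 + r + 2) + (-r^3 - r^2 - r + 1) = 5*r^3 - 3*r^2 + 3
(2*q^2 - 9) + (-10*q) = 2*q^2 - 10*q - 9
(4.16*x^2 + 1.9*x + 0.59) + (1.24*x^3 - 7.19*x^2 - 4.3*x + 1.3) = 1.24*x^3 - 3.03*x^2 - 2.4*x + 1.89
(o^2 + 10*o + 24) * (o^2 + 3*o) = o^4 + 13*o^3 + 54*o^2 + 72*o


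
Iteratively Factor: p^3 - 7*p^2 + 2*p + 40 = (p + 2)*(p^2 - 9*p + 20) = (p - 5)*(p + 2)*(p - 4)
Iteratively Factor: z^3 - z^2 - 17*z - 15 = (z + 3)*(z^2 - 4*z - 5) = (z + 1)*(z + 3)*(z - 5)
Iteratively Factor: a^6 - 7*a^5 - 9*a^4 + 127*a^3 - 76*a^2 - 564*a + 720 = (a + 3)*(a^5 - 10*a^4 + 21*a^3 + 64*a^2 - 268*a + 240) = (a + 3)^2*(a^4 - 13*a^3 + 60*a^2 - 116*a + 80) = (a - 5)*(a + 3)^2*(a^3 - 8*a^2 + 20*a - 16) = (a - 5)*(a - 4)*(a + 3)^2*(a^2 - 4*a + 4) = (a - 5)*(a - 4)*(a - 2)*(a + 3)^2*(a - 2)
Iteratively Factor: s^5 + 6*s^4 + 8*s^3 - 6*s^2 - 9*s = (s + 1)*(s^4 + 5*s^3 + 3*s^2 - 9*s) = (s + 1)*(s + 3)*(s^3 + 2*s^2 - 3*s) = (s + 1)*(s + 3)^2*(s^2 - s) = (s - 1)*(s + 1)*(s + 3)^2*(s)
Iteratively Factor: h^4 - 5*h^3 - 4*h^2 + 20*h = (h)*(h^3 - 5*h^2 - 4*h + 20) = h*(h + 2)*(h^2 - 7*h + 10) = h*(h - 5)*(h + 2)*(h - 2)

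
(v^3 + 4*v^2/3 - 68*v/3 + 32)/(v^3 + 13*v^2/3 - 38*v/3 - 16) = (v - 2)/(v + 1)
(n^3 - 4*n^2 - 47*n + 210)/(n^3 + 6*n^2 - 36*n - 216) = (n^2 + 2*n - 35)/(n^2 + 12*n + 36)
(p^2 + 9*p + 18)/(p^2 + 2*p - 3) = (p + 6)/(p - 1)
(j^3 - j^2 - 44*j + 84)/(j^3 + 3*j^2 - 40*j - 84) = (j - 2)/(j + 2)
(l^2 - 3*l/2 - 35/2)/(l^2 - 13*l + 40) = (l + 7/2)/(l - 8)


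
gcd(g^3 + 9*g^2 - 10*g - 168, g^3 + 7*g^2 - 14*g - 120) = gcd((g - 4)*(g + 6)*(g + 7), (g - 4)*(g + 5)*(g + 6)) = g^2 + 2*g - 24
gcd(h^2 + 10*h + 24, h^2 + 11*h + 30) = h + 6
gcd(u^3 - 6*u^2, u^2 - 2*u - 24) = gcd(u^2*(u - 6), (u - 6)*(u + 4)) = u - 6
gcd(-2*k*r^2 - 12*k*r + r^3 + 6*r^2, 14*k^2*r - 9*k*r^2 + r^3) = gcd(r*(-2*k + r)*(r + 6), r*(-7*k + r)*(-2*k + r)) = -2*k*r + r^2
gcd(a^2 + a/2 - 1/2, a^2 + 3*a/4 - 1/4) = a + 1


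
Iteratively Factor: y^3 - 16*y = (y + 4)*(y^2 - 4*y) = (y - 4)*(y + 4)*(y)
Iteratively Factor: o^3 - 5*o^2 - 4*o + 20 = (o - 2)*(o^2 - 3*o - 10) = (o - 2)*(o + 2)*(o - 5)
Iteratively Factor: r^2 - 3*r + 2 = (r - 1)*(r - 2)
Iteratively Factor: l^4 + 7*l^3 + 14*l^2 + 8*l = (l + 4)*(l^3 + 3*l^2 + 2*l) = (l + 2)*(l + 4)*(l^2 + l) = l*(l + 2)*(l + 4)*(l + 1)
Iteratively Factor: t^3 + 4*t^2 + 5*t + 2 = (t + 1)*(t^2 + 3*t + 2) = (t + 1)^2*(t + 2)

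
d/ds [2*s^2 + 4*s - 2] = 4*s + 4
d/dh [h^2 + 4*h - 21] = 2*h + 4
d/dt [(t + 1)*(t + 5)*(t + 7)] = 3*t^2 + 26*t + 47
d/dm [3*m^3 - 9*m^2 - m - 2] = 9*m^2 - 18*m - 1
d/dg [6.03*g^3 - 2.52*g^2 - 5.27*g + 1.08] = 18.09*g^2 - 5.04*g - 5.27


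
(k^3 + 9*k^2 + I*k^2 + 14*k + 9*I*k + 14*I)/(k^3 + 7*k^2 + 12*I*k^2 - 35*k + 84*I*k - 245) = (k^2 + k*(2 + I) + 2*I)/(k^2 + 12*I*k - 35)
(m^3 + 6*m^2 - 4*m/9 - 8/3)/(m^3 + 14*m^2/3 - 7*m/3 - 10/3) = (m^2 + 16*m/3 - 4)/(m^2 + 4*m - 5)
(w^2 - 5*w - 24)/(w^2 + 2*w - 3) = (w - 8)/(w - 1)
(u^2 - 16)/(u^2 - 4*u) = (u + 4)/u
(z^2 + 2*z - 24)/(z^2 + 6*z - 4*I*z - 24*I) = (z - 4)/(z - 4*I)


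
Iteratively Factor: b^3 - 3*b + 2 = (b - 1)*(b^2 + b - 2) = (b - 1)*(b + 2)*(b - 1)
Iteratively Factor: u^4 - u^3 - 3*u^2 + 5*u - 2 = (u - 1)*(u^3 - 3*u + 2) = (u - 1)^2*(u^2 + u - 2) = (u - 1)^2*(u + 2)*(u - 1)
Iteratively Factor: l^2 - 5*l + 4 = (l - 4)*(l - 1)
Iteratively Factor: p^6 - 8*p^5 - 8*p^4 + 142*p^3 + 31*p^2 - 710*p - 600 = (p - 5)*(p^5 - 3*p^4 - 23*p^3 + 27*p^2 + 166*p + 120) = (p - 5)*(p - 4)*(p^4 + p^3 - 19*p^2 - 49*p - 30) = (p - 5)*(p - 4)*(p + 3)*(p^3 - 2*p^2 - 13*p - 10) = (p - 5)*(p - 4)*(p + 2)*(p + 3)*(p^2 - 4*p - 5) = (p - 5)^2*(p - 4)*(p + 2)*(p + 3)*(p + 1)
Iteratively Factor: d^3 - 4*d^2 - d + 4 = (d - 1)*(d^2 - 3*d - 4) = (d - 4)*(d - 1)*(d + 1)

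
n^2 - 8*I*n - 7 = (n - 7*I)*(n - I)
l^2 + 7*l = l*(l + 7)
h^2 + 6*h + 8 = (h + 2)*(h + 4)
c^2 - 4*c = c*(c - 4)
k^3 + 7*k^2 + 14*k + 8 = (k + 1)*(k + 2)*(k + 4)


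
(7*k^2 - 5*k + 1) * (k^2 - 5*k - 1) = 7*k^4 - 40*k^3 + 19*k^2 - 1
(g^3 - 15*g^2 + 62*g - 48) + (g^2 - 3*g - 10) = g^3 - 14*g^2 + 59*g - 58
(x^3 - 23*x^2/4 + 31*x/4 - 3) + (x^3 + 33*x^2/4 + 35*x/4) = 2*x^3 + 5*x^2/2 + 33*x/2 - 3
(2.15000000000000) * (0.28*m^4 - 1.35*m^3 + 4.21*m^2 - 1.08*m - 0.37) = 0.602*m^4 - 2.9025*m^3 + 9.0515*m^2 - 2.322*m - 0.7955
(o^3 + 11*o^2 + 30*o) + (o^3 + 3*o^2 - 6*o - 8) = 2*o^3 + 14*o^2 + 24*o - 8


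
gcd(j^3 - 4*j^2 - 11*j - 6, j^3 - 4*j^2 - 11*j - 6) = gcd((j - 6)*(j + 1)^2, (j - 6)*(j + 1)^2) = j^3 - 4*j^2 - 11*j - 6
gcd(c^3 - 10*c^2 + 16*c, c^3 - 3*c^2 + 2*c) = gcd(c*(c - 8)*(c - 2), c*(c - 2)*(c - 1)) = c^2 - 2*c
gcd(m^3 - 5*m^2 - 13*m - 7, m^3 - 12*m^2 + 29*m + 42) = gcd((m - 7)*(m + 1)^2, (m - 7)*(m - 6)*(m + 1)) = m^2 - 6*m - 7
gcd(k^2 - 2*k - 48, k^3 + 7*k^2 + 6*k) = k + 6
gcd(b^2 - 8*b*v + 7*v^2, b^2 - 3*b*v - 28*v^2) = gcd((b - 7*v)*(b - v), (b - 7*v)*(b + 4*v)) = -b + 7*v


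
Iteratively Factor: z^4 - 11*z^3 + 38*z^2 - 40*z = (z - 5)*(z^3 - 6*z^2 + 8*z) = z*(z - 5)*(z^2 - 6*z + 8) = z*(z - 5)*(z - 4)*(z - 2)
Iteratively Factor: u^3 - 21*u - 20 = (u + 4)*(u^2 - 4*u - 5) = (u + 1)*(u + 4)*(u - 5)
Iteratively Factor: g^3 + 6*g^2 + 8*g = (g + 4)*(g^2 + 2*g) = (g + 2)*(g + 4)*(g)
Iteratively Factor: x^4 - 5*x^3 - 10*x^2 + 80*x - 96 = (x - 2)*(x^3 - 3*x^2 - 16*x + 48) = (x - 2)*(x + 4)*(x^2 - 7*x + 12) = (x - 3)*(x - 2)*(x + 4)*(x - 4)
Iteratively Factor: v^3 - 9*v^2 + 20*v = (v)*(v^2 - 9*v + 20) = v*(v - 4)*(v - 5)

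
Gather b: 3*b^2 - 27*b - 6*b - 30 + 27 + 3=3*b^2 - 33*b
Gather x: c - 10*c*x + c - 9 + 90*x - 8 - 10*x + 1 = 2*c + x*(80 - 10*c) - 16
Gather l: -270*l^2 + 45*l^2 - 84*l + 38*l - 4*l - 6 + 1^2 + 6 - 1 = -225*l^2 - 50*l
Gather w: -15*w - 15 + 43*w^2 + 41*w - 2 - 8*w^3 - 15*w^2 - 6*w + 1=-8*w^3 + 28*w^2 + 20*w - 16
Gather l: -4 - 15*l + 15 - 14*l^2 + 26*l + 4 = -14*l^2 + 11*l + 15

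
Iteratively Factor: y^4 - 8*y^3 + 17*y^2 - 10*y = (y - 2)*(y^3 - 6*y^2 + 5*y) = (y - 5)*(y - 2)*(y^2 - y) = (y - 5)*(y - 2)*(y - 1)*(y)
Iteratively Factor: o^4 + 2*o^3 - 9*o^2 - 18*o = (o + 3)*(o^3 - o^2 - 6*o) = o*(o + 3)*(o^2 - o - 6) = o*(o - 3)*(o + 3)*(o + 2)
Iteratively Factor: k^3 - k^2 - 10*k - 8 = (k + 1)*(k^2 - 2*k - 8) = (k + 1)*(k + 2)*(k - 4)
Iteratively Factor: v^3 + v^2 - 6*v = (v - 2)*(v^2 + 3*v) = (v - 2)*(v + 3)*(v)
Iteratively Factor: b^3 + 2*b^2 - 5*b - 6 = (b - 2)*(b^2 + 4*b + 3) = (b - 2)*(b + 3)*(b + 1)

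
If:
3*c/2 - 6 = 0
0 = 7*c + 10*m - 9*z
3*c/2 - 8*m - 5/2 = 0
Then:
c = 4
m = 7/16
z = 259/72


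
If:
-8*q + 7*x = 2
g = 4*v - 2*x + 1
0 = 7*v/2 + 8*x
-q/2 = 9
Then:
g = 11125/49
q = -18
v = 2272/49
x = -142/7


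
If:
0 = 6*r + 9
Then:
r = -3/2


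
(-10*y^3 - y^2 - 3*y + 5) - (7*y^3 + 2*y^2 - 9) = -17*y^3 - 3*y^2 - 3*y + 14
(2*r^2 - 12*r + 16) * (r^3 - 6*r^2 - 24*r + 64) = 2*r^5 - 24*r^4 + 40*r^3 + 320*r^2 - 1152*r + 1024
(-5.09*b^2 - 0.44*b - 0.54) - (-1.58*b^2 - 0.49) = -3.51*b^2 - 0.44*b - 0.05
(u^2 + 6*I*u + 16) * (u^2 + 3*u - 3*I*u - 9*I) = u^4 + 3*u^3 + 3*I*u^3 + 34*u^2 + 9*I*u^2 + 102*u - 48*I*u - 144*I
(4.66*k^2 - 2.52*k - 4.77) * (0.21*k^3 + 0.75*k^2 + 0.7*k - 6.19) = 0.9786*k^5 + 2.9658*k^4 + 0.3703*k^3 - 34.1869*k^2 + 12.2598*k + 29.5263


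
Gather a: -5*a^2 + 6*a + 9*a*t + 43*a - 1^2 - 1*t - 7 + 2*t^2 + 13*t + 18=-5*a^2 + a*(9*t + 49) + 2*t^2 + 12*t + 10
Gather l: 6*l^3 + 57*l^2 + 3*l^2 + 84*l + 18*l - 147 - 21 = 6*l^3 + 60*l^2 + 102*l - 168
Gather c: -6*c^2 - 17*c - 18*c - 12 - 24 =-6*c^2 - 35*c - 36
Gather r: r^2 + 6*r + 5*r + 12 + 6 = r^2 + 11*r + 18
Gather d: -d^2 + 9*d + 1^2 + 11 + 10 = -d^2 + 9*d + 22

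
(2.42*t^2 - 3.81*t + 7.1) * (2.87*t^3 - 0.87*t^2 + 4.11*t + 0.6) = 6.9454*t^5 - 13.0401*t^4 + 33.6379*t^3 - 20.3841*t^2 + 26.895*t + 4.26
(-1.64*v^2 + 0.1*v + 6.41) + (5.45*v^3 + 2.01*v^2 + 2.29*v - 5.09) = 5.45*v^3 + 0.37*v^2 + 2.39*v + 1.32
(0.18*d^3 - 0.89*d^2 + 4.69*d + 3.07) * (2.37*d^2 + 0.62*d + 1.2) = 0.4266*d^5 - 1.9977*d^4 + 10.7795*d^3 + 9.1157*d^2 + 7.5314*d + 3.684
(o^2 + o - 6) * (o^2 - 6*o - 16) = o^4 - 5*o^3 - 28*o^2 + 20*o + 96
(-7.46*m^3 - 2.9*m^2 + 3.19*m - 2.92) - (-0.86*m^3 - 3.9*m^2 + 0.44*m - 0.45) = -6.6*m^3 + 1.0*m^2 + 2.75*m - 2.47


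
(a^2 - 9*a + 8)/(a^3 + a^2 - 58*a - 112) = (a - 1)/(a^2 + 9*a + 14)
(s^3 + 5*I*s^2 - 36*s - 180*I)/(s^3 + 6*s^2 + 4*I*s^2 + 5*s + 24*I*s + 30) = (s - 6)/(s - I)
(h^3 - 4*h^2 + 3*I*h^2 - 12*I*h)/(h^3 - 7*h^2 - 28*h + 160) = h*(h + 3*I)/(h^2 - 3*h - 40)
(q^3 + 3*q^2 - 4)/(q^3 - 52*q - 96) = (q^2 + q - 2)/(q^2 - 2*q - 48)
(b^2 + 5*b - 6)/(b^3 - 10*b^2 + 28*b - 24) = (b^2 + 5*b - 6)/(b^3 - 10*b^2 + 28*b - 24)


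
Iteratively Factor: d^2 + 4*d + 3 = (d + 1)*(d + 3)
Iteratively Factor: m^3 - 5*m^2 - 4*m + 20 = (m + 2)*(m^2 - 7*m + 10) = (m - 2)*(m + 2)*(m - 5)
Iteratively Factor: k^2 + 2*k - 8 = (k - 2)*(k + 4)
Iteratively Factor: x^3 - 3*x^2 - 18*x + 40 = (x - 5)*(x^2 + 2*x - 8) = (x - 5)*(x - 2)*(x + 4)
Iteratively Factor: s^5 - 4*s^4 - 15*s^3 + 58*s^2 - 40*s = (s - 2)*(s^4 - 2*s^3 - 19*s^2 + 20*s) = (s - 2)*(s - 1)*(s^3 - s^2 - 20*s) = (s - 2)*(s - 1)*(s + 4)*(s^2 - 5*s) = (s - 5)*(s - 2)*(s - 1)*(s + 4)*(s)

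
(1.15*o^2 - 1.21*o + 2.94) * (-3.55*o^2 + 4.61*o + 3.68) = -4.0825*o^4 + 9.597*o^3 - 11.7831*o^2 + 9.1006*o + 10.8192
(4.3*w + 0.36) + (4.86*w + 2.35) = 9.16*w + 2.71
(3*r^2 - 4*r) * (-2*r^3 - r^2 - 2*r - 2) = -6*r^5 + 5*r^4 - 2*r^3 + 2*r^2 + 8*r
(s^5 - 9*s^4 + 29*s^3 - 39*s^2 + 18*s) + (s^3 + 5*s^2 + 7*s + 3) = s^5 - 9*s^4 + 30*s^3 - 34*s^2 + 25*s + 3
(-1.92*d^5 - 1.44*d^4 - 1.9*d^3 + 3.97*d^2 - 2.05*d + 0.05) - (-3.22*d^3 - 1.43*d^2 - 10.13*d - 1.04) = -1.92*d^5 - 1.44*d^4 + 1.32*d^3 + 5.4*d^2 + 8.08*d + 1.09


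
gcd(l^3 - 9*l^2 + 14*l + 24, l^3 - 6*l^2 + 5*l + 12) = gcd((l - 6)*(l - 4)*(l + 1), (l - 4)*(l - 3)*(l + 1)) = l^2 - 3*l - 4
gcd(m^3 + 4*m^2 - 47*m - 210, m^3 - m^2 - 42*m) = m^2 - m - 42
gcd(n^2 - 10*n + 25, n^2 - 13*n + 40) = n - 5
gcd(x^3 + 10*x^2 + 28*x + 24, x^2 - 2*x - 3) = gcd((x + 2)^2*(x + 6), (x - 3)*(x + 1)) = 1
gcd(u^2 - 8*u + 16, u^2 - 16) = u - 4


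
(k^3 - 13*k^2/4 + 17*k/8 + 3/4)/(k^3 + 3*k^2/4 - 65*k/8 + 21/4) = (8*k^2 - 10*k - 3)/(8*k^2 + 22*k - 21)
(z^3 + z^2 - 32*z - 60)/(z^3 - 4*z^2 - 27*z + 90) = (z + 2)/(z - 3)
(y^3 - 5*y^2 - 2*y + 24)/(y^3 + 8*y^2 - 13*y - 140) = (y^2 - y - 6)/(y^2 + 12*y + 35)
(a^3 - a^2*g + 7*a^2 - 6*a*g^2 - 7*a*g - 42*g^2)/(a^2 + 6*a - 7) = (a^2 - a*g - 6*g^2)/(a - 1)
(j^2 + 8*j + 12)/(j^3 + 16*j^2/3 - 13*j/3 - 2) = 3*(j + 2)/(3*j^2 - 2*j - 1)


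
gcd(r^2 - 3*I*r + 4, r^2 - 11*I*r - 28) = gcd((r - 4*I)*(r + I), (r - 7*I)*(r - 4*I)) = r - 4*I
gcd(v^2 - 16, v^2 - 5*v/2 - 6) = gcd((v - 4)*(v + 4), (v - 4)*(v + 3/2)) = v - 4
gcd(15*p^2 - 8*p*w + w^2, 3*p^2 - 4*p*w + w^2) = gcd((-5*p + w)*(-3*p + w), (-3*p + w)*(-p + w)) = 3*p - w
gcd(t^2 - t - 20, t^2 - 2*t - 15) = t - 5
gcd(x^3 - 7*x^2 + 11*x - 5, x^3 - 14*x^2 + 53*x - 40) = x^2 - 6*x + 5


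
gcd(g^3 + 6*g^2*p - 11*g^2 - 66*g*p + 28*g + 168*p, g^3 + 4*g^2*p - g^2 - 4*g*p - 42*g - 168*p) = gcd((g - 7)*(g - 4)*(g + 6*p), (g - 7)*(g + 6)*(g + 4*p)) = g - 7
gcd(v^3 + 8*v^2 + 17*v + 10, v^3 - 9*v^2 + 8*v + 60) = v + 2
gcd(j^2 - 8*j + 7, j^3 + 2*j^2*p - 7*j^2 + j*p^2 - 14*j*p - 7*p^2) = j - 7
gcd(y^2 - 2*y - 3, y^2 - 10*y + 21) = y - 3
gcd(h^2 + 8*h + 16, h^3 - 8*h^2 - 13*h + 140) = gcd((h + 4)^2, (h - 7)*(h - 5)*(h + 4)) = h + 4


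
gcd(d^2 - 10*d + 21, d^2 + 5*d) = 1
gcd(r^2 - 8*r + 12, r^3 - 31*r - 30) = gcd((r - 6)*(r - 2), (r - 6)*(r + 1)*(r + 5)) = r - 6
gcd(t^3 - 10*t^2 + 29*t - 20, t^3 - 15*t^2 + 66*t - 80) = t - 5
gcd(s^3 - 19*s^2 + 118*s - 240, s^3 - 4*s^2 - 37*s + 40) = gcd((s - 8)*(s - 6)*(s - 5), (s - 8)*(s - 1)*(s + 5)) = s - 8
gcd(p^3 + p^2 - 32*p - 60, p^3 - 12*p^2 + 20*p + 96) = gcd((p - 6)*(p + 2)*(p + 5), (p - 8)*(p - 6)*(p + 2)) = p^2 - 4*p - 12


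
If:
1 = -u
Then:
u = -1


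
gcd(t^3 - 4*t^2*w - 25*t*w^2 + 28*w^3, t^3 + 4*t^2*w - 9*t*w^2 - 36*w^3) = t + 4*w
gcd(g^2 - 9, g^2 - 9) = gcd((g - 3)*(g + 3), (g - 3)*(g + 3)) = g^2 - 9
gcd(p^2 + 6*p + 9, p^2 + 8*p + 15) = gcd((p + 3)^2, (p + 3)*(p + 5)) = p + 3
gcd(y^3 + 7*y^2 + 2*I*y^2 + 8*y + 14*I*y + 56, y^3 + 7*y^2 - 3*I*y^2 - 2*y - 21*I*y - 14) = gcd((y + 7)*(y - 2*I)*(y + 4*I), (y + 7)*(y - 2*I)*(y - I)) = y^2 + y*(7 - 2*I) - 14*I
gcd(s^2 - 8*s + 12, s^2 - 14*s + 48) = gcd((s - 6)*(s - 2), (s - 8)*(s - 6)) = s - 6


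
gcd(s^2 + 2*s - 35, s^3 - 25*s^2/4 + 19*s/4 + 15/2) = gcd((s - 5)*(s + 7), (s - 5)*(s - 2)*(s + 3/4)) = s - 5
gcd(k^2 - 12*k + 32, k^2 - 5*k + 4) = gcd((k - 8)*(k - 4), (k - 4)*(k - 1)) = k - 4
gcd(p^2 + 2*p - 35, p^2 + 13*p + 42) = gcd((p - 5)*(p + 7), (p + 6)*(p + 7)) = p + 7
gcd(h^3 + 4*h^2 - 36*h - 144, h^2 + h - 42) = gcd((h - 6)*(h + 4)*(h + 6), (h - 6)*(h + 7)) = h - 6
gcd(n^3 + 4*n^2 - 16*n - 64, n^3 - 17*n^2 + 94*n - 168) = n - 4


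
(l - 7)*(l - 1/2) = l^2 - 15*l/2 + 7/2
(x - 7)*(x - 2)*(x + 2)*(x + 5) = x^4 - 2*x^3 - 39*x^2 + 8*x + 140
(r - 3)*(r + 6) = r^2 + 3*r - 18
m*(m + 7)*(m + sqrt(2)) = m^3 + sqrt(2)*m^2 + 7*m^2 + 7*sqrt(2)*m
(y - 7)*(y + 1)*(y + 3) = y^3 - 3*y^2 - 25*y - 21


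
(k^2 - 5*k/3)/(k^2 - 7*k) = (k - 5/3)/(k - 7)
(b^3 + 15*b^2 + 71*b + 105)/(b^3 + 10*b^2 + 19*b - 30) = (b^2 + 10*b + 21)/(b^2 + 5*b - 6)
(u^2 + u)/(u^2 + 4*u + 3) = u/(u + 3)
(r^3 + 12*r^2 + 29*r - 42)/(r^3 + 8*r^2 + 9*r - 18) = (r + 7)/(r + 3)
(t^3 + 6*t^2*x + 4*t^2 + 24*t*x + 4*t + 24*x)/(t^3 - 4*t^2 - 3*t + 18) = (t^2 + 6*t*x + 2*t + 12*x)/(t^2 - 6*t + 9)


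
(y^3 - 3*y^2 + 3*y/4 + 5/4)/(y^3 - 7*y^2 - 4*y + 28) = (4*y^3 - 12*y^2 + 3*y + 5)/(4*(y^3 - 7*y^2 - 4*y + 28))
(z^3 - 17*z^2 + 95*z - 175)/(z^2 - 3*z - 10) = (z^2 - 12*z + 35)/(z + 2)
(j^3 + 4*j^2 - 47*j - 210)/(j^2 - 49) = (j^2 + 11*j + 30)/(j + 7)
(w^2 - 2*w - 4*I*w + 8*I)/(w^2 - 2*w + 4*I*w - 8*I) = (w - 4*I)/(w + 4*I)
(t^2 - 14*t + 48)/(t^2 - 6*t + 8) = (t^2 - 14*t + 48)/(t^2 - 6*t + 8)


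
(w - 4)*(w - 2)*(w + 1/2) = w^3 - 11*w^2/2 + 5*w + 4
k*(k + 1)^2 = k^3 + 2*k^2 + k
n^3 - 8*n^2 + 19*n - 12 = (n - 4)*(n - 3)*(n - 1)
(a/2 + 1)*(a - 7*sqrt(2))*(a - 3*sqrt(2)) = a^3/2 - 5*sqrt(2)*a^2 + a^2 - 10*sqrt(2)*a + 21*a + 42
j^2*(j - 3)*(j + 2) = j^4 - j^3 - 6*j^2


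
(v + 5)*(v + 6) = v^2 + 11*v + 30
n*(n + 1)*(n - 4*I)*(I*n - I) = I*n^4 + 4*n^3 - I*n^2 - 4*n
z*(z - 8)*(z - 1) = z^3 - 9*z^2 + 8*z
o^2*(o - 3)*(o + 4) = o^4 + o^3 - 12*o^2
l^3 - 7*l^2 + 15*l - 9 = (l - 3)^2*(l - 1)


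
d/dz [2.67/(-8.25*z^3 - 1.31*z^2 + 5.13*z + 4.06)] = (66.0825*z^2 + 6.9954*z - 13.6971)/(8.25*z^3 + 1.31*z^2 - 5.13*z - 4.06)^2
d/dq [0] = 0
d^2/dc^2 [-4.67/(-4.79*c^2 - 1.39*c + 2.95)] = (-214.297894*c^2 - 62.186654*c + 4.67*(9.58*c + 1.39)*(19.16*c + 2.78) + 131.97887)/(4.79*c^2 + 1.39*c - 2.95)^3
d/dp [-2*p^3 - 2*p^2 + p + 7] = -6*p^2 - 4*p + 1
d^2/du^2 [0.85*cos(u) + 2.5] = -0.85*cos(u)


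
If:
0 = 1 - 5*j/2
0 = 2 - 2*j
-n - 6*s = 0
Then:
No Solution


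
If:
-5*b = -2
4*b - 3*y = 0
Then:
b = 2/5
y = 8/15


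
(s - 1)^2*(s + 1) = s^3 - s^2 - s + 1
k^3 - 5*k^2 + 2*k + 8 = (k - 4)*(k - 2)*(k + 1)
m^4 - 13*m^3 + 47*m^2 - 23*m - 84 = (m - 7)*(m - 4)*(m - 3)*(m + 1)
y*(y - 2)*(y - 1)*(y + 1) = y^4 - 2*y^3 - y^2 + 2*y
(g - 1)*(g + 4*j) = g^2 + 4*g*j - g - 4*j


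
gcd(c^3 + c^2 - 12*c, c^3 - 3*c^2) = c^2 - 3*c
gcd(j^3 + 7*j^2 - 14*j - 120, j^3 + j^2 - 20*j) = j^2 + j - 20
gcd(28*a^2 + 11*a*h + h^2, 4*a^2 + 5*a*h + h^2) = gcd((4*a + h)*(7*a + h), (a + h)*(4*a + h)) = 4*a + h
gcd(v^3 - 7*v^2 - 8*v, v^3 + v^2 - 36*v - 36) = v + 1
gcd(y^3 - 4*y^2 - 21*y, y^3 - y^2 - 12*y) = y^2 + 3*y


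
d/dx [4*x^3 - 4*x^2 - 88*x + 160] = 12*x^2 - 8*x - 88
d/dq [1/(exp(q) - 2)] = -exp(q)/(exp(q) - 2)^2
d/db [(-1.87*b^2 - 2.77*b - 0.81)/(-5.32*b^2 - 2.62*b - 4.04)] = (-9.837*b^2 + 6.4912*b + 9.0686)/(28.3024*b^4 + 27.8768*b^3 + 49.85*b^2 + 21.1696*b + 16.3216)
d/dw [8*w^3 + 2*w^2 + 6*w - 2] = 24*w^2 + 4*w + 6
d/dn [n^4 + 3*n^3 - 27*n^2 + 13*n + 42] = 4*n^3 + 9*n^2 - 54*n + 13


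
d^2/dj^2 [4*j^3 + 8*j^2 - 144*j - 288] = 24*j + 16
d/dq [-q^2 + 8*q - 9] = 8 - 2*q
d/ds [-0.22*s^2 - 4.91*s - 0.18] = -0.44*s - 4.91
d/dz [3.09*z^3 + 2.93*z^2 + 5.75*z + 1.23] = 9.27*z^2 + 5.86*z + 5.75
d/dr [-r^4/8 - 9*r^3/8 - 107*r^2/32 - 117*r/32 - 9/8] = -r^3/2 - 27*r^2/8 - 107*r/16 - 117/32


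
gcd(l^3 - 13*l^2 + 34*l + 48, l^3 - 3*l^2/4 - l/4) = 1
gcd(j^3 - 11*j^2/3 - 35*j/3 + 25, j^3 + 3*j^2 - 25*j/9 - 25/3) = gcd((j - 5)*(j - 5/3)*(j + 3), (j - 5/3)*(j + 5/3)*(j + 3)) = j^2 + 4*j/3 - 5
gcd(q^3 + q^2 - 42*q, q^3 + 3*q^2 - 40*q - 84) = q^2 + q - 42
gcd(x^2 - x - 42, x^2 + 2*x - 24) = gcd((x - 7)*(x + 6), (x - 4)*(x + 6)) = x + 6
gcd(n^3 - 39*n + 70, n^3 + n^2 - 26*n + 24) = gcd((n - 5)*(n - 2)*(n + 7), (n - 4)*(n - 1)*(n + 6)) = 1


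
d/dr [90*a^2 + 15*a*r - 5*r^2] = 15*a - 10*r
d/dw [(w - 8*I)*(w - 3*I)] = 2*w - 11*I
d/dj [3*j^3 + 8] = 9*j^2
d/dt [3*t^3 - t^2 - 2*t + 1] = 9*t^2 - 2*t - 2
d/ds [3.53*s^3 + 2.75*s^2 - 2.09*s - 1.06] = 10.59*s^2 + 5.5*s - 2.09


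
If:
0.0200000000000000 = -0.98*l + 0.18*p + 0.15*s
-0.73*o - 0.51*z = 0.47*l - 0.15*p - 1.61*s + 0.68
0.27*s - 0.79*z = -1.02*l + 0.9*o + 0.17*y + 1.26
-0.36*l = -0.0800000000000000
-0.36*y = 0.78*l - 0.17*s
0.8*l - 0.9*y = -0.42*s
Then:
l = 0.22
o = 1117.94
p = -100.53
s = 122.22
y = 57.23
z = -1245.45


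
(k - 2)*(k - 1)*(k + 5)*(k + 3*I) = k^4 + 2*k^3 + 3*I*k^3 - 13*k^2 + 6*I*k^2 + 10*k - 39*I*k + 30*I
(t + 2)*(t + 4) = t^2 + 6*t + 8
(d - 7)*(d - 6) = d^2 - 13*d + 42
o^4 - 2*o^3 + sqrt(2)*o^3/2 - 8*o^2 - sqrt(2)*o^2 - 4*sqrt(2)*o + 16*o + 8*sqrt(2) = (o - 2)*(o - 2*sqrt(2))*(o + sqrt(2)/2)*(o + 2*sqrt(2))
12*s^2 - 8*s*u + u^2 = (-6*s + u)*(-2*s + u)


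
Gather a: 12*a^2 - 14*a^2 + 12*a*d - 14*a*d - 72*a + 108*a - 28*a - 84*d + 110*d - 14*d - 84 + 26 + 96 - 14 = -2*a^2 + a*(8 - 2*d) + 12*d + 24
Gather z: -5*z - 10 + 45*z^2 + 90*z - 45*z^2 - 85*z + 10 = 0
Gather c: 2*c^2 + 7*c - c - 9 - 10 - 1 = 2*c^2 + 6*c - 20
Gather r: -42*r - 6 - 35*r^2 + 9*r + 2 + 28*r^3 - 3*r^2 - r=28*r^3 - 38*r^2 - 34*r - 4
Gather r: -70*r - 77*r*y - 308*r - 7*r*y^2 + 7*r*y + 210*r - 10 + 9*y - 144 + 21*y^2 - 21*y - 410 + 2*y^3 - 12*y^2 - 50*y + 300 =r*(-7*y^2 - 70*y - 168) + 2*y^3 + 9*y^2 - 62*y - 264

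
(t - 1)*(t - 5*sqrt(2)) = t^2 - 5*sqrt(2)*t - t + 5*sqrt(2)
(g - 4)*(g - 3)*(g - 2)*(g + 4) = g^4 - 5*g^3 - 10*g^2 + 80*g - 96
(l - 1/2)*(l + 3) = l^2 + 5*l/2 - 3/2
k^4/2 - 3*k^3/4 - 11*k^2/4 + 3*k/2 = k*(k/2 + 1)*(k - 3)*(k - 1/2)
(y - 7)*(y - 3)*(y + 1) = y^3 - 9*y^2 + 11*y + 21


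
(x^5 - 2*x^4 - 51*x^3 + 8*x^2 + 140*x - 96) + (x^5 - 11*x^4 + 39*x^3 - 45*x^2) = 2*x^5 - 13*x^4 - 12*x^3 - 37*x^2 + 140*x - 96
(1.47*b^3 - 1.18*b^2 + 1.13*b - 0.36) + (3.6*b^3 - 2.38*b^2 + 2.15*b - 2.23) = 5.07*b^3 - 3.56*b^2 + 3.28*b - 2.59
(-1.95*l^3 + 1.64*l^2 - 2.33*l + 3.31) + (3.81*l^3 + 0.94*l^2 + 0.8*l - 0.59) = 1.86*l^3 + 2.58*l^2 - 1.53*l + 2.72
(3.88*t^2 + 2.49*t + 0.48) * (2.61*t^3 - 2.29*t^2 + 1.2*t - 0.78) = 10.1268*t^5 - 2.3863*t^4 + 0.206699999999999*t^3 - 1.1376*t^2 - 1.3662*t - 0.3744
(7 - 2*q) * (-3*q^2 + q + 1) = 6*q^3 - 23*q^2 + 5*q + 7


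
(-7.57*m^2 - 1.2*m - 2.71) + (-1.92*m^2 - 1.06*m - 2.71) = -9.49*m^2 - 2.26*m - 5.42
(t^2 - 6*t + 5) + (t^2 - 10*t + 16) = 2*t^2 - 16*t + 21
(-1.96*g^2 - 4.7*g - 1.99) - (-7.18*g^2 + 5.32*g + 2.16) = 5.22*g^2 - 10.02*g - 4.15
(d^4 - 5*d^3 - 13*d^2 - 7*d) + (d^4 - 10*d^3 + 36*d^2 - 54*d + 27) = 2*d^4 - 15*d^3 + 23*d^2 - 61*d + 27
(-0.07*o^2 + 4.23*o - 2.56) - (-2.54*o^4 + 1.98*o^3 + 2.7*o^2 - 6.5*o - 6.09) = 2.54*o^4 - 1.98*o^3 - 2.77*o^2 + 10.73*o + 3.53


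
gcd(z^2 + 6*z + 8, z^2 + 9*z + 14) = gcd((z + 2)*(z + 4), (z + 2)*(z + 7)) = z + 2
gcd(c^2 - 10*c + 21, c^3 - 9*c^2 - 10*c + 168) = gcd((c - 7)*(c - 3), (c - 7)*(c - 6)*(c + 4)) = c - 7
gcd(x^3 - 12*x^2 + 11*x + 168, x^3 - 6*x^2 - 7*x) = x - 7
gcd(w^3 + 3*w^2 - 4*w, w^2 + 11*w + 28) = w + 4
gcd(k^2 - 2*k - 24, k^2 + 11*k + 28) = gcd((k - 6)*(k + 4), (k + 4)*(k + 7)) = k + 4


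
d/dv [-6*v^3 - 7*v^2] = 2*v*(-9*v - 7)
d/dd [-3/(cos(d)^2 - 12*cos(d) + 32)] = 6*(6 - cos(d))*sin(d)/(cos(d)^2 - 12*cos(d) + 32)^2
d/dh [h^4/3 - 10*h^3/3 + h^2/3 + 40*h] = 4*h^3/3 - 10*h^2 + 2*h/3 + 40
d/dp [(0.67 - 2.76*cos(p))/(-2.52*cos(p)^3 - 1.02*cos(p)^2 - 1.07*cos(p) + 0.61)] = (13.9104*cos(p)^3 - 2.25*cos(p)^2 - 1.3668*cos(p) + 0.9667)*sin(p)/(6.3504*cos(p)^6 + 5.1408*cos(p)^5 + 6.4332*cos(p)^4 - 0.8916*cos(p)^3 - 0.0994999999999999*cos(p)^2 - 1.3054*cos(p) + 0.3721)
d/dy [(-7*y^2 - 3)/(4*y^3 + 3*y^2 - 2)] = 2*y*(14*y^3 + 18*y + 23)/(16*y^6 + 24*y^5 + 9*y^4 - 16*y^3 - 12*y^2 + 4)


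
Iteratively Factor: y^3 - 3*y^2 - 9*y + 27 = (y - 3)*(y^2 - 9) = (y - 3)*(y + 3)*(y - 3)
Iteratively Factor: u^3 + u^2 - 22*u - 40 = (u + 4)*(u^2 - 3*u - 10) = (u - 5)*(u + 4)*(u + 2)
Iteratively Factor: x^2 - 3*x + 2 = (x - 2)*(x - 1)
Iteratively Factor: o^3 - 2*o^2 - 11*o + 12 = (o - 4)*(o^2 + 2*o - 3) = (o - 4)*(o + 3)*(o - 1)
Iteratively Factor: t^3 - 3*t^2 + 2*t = (t - 1)*(t^2 - 2*t) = (t - 2)*(t - 1)*(t)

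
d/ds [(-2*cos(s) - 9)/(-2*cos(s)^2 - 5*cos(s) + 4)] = (4*cos(s)^2 + 36*cos(s) + 53)*sin(s)/(5*cos(s) + cos(2*s) - 3)^2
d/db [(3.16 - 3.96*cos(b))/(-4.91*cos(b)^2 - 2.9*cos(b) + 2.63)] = (19.4436*cos(b)^2 - 31.0312*cos(b) + 1.2508)*sin(b)/(24.1081*cos(b)^4 + 28.478*cos(b)^3 - 17.4166*cos(b)^2 - 15.254*cos(b) + 6.9169)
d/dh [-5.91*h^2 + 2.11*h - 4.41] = 2.11 - 11.82*h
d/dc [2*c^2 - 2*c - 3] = 4*c - 2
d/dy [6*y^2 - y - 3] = 12*y - 1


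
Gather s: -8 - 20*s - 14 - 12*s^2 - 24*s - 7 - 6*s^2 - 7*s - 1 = -18*s^2 - 51*s - 30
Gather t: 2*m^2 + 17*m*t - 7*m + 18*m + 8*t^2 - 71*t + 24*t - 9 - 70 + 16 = 2*m^2 + 11*m + 8*t^2 + t*(17*m - 47) - 63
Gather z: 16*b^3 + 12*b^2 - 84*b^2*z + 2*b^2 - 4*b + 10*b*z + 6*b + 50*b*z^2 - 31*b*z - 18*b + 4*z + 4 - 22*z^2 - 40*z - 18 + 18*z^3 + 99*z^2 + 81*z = 16*b^3 + 14*b^2 - 16*b + 18*z^3 + z^2*(50*b + 77) + z*(-84*b^2 - 21*b + 45) - 14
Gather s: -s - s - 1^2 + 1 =-2*s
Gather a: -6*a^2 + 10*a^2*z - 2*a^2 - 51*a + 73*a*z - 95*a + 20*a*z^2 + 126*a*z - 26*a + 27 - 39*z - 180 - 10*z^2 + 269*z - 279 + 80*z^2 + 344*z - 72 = a^2*(10*z - 8) + a*(20*z^2 + 199*z - 172) + 70*z^2 + 574*z - 504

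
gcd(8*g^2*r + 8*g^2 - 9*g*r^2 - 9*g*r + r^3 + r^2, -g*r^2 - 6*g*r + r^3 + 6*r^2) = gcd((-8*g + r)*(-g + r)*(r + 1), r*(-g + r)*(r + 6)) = -g + r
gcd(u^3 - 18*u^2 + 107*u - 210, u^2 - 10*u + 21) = u - 7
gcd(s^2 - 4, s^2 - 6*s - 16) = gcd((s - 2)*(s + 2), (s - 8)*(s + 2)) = s + 2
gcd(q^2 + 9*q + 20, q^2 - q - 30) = q + 5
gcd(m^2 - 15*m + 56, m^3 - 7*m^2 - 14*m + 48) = m - 8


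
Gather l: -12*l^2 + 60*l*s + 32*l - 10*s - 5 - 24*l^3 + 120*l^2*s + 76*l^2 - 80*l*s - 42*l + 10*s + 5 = -24*l^3 + l^2*(120*s + 64) + l*(-20*s - 10)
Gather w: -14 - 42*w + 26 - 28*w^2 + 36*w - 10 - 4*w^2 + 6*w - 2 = -32*w^2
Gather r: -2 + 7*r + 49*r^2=49*r^2 + 7*r - 2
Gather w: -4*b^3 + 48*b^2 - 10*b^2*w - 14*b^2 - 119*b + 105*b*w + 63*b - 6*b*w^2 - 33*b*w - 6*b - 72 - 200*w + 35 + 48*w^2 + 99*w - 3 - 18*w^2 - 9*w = -4*b^3 + 34*b^2 - 62*b + w^2*(30 - 6*b) + w*(-10*b^2 + 72*b - 110) - 40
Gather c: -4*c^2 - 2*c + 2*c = -4*c^2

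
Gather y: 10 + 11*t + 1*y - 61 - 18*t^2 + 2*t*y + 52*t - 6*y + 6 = -18*t^2 + 63*t + y*(2*t - 5) - 45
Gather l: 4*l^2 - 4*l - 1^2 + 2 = 4*l^2 - 4*l + 1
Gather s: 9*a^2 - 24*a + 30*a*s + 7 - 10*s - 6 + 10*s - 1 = 9*a^2 + 30*a*s - 24*a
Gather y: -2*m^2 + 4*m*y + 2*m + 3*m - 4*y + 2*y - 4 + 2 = -2*m^2 + 5*m + y*(4*m - 2) - 2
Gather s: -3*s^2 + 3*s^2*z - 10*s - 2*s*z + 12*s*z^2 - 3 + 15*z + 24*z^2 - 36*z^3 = s^2*(3*z - 3) + s*(12*z^2 - 2*z - 10) - 36*z^3 + 24*z^2 + 15*z - 3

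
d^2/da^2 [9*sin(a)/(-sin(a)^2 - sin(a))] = 9*(sin(a) - 2)/(sin(a) + 1)^2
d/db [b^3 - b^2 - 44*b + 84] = 3*b^2 - 2*b - 44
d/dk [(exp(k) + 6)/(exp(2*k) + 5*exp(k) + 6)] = (-(exp(k) + 6)*(2*exp(k) + 5) + exp(2*k) + 5*exp(k) + 6)*exp(k)/(exp(2*k) + 5*exp(k) + 6)^2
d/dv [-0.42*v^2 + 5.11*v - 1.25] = 5.11 - 0.84*v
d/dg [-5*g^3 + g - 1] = 1 - 15*g^2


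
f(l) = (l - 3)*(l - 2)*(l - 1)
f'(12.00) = 299.00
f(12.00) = 990.00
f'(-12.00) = 587.00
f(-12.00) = -2730.00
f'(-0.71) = 21.03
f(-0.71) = -17.19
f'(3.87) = 9.49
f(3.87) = 4.67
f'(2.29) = -0.75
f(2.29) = -0.27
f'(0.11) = 9.72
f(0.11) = -4.86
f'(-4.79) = 137.31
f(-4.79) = -306.26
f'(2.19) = -0.89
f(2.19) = -0.18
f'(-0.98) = 25.64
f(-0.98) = -23.48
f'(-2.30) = 54.47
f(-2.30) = -75.21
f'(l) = (l - 3)*(l - 2) + (l - 3)*(l - 1) + (l - 2)*(l - 1)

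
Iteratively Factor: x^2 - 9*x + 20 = (x - 5)*(x - 4)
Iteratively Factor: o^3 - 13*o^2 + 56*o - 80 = (o - 5)*(o^2 - 8*o + 16) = (o - 5)*(o - 4)*(o - 4)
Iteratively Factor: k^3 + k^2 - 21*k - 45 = (k + 3)*(k^2 - 2*k - 15) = (k + 3)^2*(k - 5)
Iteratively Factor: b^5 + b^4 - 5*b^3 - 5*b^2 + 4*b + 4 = (b + 1)*(b^4 - 5*b^2 + 4) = (b + 1)*(b + 2)*(b^3 - 2*b^2 - b + 2) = (b - 2)*(b + 1)*(b + 2)*(b^2 - 1) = (b - 2)*(b - 1)*(b + 1)*(b + 2)*(b + 1)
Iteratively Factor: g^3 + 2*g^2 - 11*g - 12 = (g + 4)*(g^2 - 2*g - 3) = (g + 1)*(g + 4)*(g - 3)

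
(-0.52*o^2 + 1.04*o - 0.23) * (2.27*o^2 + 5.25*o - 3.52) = -1.1804*o^4 - 0.3692*o^3 + 6.7683*o^2 - 4.8683*o + 0.8096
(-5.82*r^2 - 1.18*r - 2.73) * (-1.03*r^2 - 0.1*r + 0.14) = 5.9946*r^4 + 1.7974*r^3 + 2.1151*r^2 + 0.1078*r - 0.3822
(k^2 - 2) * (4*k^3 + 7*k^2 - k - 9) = 4*k^5 + 7*k^4 - 9*k^3 - 23*k^2 + 2*k + 18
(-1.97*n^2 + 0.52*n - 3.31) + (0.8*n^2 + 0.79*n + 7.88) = -1.17*n^2 + 1.31*n + 4.57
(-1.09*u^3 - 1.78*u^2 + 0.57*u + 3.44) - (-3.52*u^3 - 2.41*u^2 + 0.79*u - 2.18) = 2.43*u^3 + 0.63*u^2 - 0.22*u + 5.62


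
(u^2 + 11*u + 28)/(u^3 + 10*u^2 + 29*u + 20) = (u + 7)/(u^2 + 6*u + 5)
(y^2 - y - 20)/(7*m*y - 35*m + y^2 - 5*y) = (y + 4)/(7*m + y)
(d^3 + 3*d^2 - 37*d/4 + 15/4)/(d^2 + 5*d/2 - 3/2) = (2*d^2 + 7*d - 15)/(2*(d + 3))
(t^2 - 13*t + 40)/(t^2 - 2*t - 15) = (t - 8)/(t + 3)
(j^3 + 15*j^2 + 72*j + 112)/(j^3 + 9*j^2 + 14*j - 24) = (j^2 + 11*j + 28)/(j^2 + 5*j - 6)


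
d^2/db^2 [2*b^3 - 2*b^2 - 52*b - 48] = 12*b - 4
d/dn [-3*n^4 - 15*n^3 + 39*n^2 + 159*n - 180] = -12*n^3 - 45*n^2 + 78*n + 159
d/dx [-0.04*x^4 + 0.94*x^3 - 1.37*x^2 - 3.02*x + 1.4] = -0.16*x^3 + 2.82*x^2 - 2.74*x - 3.02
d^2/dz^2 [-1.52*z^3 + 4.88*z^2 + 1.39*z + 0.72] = 9.76 - 9.12*z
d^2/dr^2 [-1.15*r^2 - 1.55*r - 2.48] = -2.30000000000000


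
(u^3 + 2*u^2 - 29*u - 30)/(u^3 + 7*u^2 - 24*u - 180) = (u + 1)/(u + 6)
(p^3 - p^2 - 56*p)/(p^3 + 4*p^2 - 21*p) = (p - 8)/(p - 3)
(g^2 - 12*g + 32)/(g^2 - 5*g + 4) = (g - 8)/(g - 1)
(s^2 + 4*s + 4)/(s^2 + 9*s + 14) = (s + 2)/(s + 7)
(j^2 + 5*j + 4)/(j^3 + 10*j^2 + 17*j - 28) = (j + 1)/(j^2 + 6*j - 7)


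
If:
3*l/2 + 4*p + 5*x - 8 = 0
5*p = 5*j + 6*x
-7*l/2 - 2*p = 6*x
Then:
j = 28/11 - 217*x/110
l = -14*x/11 - 16/11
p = 28/11 - 17*x/22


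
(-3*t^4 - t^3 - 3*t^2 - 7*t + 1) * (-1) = 3*t^4 + t^3 + 3*t^2 + 7*t - 1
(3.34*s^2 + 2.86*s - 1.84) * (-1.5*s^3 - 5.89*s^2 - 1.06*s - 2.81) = -5.01*s^5 - 23.9626*s^4 - 17.6258*s^3 - 1.5794*s^2 - 6.0862*s + 5.1704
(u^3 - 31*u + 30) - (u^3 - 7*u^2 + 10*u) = 7*u^2 - 41*u + 30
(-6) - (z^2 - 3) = -z^2 - 3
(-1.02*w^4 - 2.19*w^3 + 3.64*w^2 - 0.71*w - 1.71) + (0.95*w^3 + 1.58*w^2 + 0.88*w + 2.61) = -1.02*w^4 - 1.24*w^3 + 5.22*w^2 + 0.17*w + 0.9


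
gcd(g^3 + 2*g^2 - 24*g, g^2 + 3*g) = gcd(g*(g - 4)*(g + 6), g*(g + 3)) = g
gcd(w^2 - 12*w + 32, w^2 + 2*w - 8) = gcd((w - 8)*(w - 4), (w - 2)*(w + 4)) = 1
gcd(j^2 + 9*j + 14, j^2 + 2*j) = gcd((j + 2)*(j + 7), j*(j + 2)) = j + 2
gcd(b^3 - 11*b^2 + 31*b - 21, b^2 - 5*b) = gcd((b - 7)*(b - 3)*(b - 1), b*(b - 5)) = 1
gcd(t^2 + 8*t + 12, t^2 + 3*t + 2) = t + 2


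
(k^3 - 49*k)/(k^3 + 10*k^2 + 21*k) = (k - 7)/(k + 3)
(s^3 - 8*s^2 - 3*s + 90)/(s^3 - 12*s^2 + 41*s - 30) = (s + 3)/(s - 1)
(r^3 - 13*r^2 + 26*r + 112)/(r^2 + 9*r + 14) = (r^2 - 15*r + 56)/(r + 7)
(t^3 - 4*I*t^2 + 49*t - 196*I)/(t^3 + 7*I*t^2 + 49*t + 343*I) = (t - 4*I)/(t + 7*I)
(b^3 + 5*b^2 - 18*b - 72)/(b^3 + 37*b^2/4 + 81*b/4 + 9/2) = 4*(b - 4)/(4*b + 1)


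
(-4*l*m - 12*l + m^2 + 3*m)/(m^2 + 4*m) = (-4*l*m - 12*l + m^2 + 3*m)/(m*(m + 4))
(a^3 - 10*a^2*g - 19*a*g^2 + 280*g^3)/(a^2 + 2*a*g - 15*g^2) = (a^2 - 15*a*g + 56*g^2)/(a - 3*g)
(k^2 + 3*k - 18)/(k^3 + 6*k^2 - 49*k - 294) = (k - 3)/(k^2 - 49)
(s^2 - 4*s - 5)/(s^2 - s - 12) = (-s^2 + 4*s + 5)/(-s^2 + s + 12)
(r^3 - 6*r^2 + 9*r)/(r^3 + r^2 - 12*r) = (r - 3)/(r + 4)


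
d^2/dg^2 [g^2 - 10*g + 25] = 2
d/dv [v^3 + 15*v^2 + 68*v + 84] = 3*v^2 + 30*v + 68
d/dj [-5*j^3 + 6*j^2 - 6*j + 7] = -15*j^2 + 12*j - 6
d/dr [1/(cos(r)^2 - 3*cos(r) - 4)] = (2*cos(r) - 3)*sin(r)/(sin(r)^2 + 3*cos(r) + 3)^2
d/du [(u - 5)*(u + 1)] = 2*u - 4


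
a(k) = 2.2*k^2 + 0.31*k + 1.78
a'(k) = 4.4*k + 0.31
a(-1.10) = 4.10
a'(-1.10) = -4.53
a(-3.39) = 26.01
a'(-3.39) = -14.61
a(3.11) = 24.02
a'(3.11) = 13.99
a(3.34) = 27.36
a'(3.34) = 15.01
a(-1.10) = 4.10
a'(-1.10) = -4.53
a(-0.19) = 1.80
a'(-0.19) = -0.53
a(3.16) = 24.73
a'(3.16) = 14.21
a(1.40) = 6.53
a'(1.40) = 6.47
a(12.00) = 322.30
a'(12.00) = 53.11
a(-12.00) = 314.86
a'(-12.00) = -52.49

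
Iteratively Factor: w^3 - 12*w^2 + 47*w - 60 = (w - 5)*(w^2 - 7*w + 12) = (w - 5)*(w - 3)*(w - 4)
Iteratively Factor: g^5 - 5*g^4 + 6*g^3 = (g - 2)*(g^4 - 3*g^3) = g*(g - 2)*(g^3 - 3*g^2) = g^2*(g - 2)*(g^2 - 3*g) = g^3*(g - 2)*(g - 3)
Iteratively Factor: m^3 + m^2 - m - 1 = (m + 1)*(m^2 - 1) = (m - 1)*(m + 1)*(m + 1)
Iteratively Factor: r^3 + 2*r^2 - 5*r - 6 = (r + 1)*(r^2 + r - 6) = (r + 1)*(r + 3)*(r - 2)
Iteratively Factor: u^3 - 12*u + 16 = (u - 2)*(u^2 + 2*u - 8) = (u - 2)*(u + 4)*(u - 2)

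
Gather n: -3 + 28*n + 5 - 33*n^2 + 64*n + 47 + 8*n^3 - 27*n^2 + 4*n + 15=8*n^3 - 60*n^2 + 96*n + 64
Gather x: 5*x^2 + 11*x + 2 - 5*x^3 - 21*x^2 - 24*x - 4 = -5*x^3 - 16*x^2 - 13*x - 2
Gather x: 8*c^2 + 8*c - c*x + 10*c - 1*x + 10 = 8*c^2 + 18*c + x*(-c - 1) + 10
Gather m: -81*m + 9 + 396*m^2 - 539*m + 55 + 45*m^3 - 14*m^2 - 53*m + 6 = 45*m^3 + 382*m^2 - 673*m + 70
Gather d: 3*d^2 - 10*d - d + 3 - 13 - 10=3*d^2 - 11*d - 20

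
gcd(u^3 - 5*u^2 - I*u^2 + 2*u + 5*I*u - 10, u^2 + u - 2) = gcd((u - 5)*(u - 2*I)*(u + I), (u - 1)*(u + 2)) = 1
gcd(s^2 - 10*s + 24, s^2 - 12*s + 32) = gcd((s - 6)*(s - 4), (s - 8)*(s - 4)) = s - 4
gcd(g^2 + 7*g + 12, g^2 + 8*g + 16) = g + 4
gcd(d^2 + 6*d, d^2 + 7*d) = d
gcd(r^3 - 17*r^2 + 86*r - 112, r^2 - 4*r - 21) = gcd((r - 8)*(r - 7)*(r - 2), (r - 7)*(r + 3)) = r - 7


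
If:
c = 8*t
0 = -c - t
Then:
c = 0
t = 0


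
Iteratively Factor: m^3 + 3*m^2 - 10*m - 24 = (m + 2)*(m^2 + m - 12) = (m + 2)*(m + 4)*(m - 3)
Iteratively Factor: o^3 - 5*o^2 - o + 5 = (o - 1)*(o^2 - 4*o - 5) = (o - 1)*(o + 1)*(o - 5)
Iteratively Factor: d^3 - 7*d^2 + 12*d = (d)*(d^2 - 7*d + 12) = d*(d - 4)*(d - 3)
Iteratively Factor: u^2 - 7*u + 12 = (u - 3)*(u - 4)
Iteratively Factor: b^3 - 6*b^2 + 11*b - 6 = (b - 3)*(b^2 - 3*b + 2) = (b - 3)*(b - 2)*(b - 1)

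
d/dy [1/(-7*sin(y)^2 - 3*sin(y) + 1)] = (14*sin(y) + 3)*cos(y)/(7*sin(y)^2 + 3*sin(y) - 1)^2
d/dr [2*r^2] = 4*r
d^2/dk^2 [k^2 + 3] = 2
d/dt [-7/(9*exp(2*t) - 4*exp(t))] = 14*(9*exp(t) - 2)*exp(-t)/(9*exp(t) - 4)^2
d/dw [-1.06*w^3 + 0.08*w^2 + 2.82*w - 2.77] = -3.18*w^2 + 0.16*w + 2.82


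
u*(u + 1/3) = u^2 + u/3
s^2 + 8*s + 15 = (s + 3)*(s + 5)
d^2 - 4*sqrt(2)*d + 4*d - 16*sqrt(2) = (d + 4)*(d - 4*sqrt(2))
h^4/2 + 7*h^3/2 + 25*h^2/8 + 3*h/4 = h*(h/2 + 1/4)*(h + 1/2)*(h + 6)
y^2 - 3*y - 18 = (y - 6)*(y + 3)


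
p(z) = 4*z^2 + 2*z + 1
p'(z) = 8*z + 2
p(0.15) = 1.39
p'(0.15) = 3.20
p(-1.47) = 6.70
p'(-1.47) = -9.76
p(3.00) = 43.00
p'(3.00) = 26.00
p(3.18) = 47.81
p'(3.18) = 27.44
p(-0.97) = 2.82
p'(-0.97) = -5.76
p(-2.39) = 19.07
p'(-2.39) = -17.12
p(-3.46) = 41.97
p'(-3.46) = -25.68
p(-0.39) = 0.83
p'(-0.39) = -1.12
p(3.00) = 43.00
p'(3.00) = 26.00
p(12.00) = 601.00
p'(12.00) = 98.00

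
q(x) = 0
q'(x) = 0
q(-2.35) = 0.00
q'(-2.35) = 0.00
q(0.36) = 0.00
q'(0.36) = 0.00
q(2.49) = 0.00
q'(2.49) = 0.00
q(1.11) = 0.00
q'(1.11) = 0.00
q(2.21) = 0.00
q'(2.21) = 0.00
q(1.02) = 0.00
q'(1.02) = 0.00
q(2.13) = 0.00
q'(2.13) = 0.00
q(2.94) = 0.00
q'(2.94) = 0.00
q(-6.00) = 0.00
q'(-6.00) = 0.00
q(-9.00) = 0.00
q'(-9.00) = 0.00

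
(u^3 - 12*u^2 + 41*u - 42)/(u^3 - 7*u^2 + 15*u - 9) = (u^2 - 9*u + 14)/(u^2 - 4*u + 3)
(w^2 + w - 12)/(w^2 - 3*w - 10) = (-w^2 - w + 12)/(-w^2 + 3*w + 10)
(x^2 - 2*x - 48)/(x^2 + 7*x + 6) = (x - 8)/(x + 1)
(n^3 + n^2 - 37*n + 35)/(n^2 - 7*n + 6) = (n^2 + 2*n - 35)/(n - 6)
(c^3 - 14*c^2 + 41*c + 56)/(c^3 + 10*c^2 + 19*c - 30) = (c^3 - 14*c^2 + 41*c + 56)/(c^3 + 10*c^2 + 19*c - 30)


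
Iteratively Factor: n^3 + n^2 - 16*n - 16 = (n + 1)*(n^2 - 16) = (n + 1)*(n + 4)*(n - 4)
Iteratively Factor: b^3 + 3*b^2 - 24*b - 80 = (b - 5)*(b^2 + 8*b + 16) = (b - 5)*(b + 4)*(b + 4)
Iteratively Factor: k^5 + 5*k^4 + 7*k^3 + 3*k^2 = (k + 3)*(k^4 + 2*k^3 + k^2) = k*(k + 3)*(k^3 + 2*k^2 + k) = k*(k + 1)*(k + 3)*(k^2 + k) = k^2*(k + 1)*(k + 3)*(k + 1)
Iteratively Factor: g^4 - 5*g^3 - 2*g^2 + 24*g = (g - 4)*(g^3 - g^2 - 6*g) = (g - 4)*(g + 2)*(g^2 - 3*g) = g*(g - 4)*(g + 2)*(g - 3)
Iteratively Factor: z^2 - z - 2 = (z + 1)*(z - 2)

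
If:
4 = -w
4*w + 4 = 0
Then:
No Solution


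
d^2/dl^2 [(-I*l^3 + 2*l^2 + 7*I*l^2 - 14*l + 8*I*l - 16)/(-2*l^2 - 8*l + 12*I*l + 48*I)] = (l^3*(88 - 12*I) + l^2*(840 - 576*I) + l*(768 - 1008*I) + 3616 + 3840*I)/(l^6 + l^5*(12 - 18*I) + l^4*(-60 - 216*I) + l^3*(-1232 - 648*I) + l^2*(-5184 + 1440*I) + l*(-6912 + 10368*I) + 13824*I)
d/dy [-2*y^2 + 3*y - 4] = 3 - 4*y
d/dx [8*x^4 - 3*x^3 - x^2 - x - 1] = 32*x^3 - 9*x^2 - 2*x - 1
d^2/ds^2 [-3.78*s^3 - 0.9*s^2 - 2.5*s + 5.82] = -22.68*s - 1.8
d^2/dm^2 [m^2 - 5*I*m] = 2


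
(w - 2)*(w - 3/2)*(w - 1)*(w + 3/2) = w^4 - 3*w^3 - w^2/4 + 27*w/4 - 9/2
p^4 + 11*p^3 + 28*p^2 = p^2*(p + 4)*(p + 7)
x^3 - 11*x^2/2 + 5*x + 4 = (x - 4)*(x - 2)*(x + 1/2)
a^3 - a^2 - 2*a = a*(a - 2)*(a + 1)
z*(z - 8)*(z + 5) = z^3 - 3*z^2 - 40*z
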